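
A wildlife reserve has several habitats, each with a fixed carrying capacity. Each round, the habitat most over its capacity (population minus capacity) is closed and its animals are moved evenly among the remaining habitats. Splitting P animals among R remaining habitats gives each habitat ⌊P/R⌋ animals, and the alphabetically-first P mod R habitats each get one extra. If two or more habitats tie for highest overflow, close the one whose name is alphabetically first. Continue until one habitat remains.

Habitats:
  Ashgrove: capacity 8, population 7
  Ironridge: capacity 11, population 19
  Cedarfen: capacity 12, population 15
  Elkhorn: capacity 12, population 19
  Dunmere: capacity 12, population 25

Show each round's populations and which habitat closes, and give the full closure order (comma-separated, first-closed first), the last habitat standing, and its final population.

Round 1: Ashgrove=7 Cedarfen=15 Dunmere=25 Elkhorn=19 Ironridge=19 → close Dunmere (overflow 13)
  25÷4 = 6 each, +1 to first 1
Round 2: Ashgrove=14 Cedarfen=21 Elkhorn=25 Ironridge=25 → close Ironridge (overflow 14)
  25÷3 = 8 each, +1 to first 1
Round 3: Ashgrove=23 Cedarfen=29 Elkhorn=33 → close Elkhorn (overflow 21)
  33÷2 = 16 each, +1 to first 1
Round 4: Ashgrove=40 Cedarfen=45 → close Cedarfen (overflow 33)
  45÷1 = 45 each, +1 to first 0

Closure order: Dunmere, Ironridge, Elkhorn, Cedarfen
Last habitat: Ashgrove with 85 animals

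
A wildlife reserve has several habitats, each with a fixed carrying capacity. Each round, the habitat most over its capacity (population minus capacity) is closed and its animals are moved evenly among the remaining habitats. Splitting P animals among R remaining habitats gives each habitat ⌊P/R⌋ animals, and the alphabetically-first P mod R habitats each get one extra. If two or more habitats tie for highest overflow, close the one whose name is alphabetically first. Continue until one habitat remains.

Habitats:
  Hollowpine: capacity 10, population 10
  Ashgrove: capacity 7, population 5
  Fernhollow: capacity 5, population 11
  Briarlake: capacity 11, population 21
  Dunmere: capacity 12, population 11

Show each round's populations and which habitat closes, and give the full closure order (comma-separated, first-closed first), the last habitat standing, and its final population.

Closure order: Briarlake, Fernhollow, Ashgrove, Dunmere
Last habitat: Hollowpine with 58 animals

Round 1: Ashgrove=5 Briarlake=21 Dunmere=11 Fernhollow=11 Hollowpine=10 → close Briarlake (overflow 10)
  21÷4 = 5 each, +1 to first 1
Round 2: Ashgrove=11 Dunmere=16 Fernhollow=16 Hollowpine=15 → close Fernhollow (overflow 11)
  16÷3 = 5 each, +1 to first 1
Round 3: Ashgrove=17 Dunmere=21 Hollowpine=20 → close Ashgrove (overflow 10)
  17÷2 = 8 each, +1 to first 1
Round 4: Dunmere=30 Hollowpine=28 → close Dunmere (overflow 18)
  30÷1 = 30 each, +1 to first 0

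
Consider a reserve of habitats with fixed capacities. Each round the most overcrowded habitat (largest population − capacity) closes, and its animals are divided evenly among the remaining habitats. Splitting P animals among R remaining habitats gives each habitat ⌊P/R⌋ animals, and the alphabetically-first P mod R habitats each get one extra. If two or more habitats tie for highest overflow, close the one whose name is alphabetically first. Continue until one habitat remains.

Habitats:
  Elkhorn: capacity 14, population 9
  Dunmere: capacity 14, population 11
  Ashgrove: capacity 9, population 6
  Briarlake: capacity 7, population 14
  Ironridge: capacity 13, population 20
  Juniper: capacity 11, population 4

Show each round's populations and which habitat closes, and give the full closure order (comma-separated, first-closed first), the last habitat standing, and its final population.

Closure order: Briarlake, Ironridge, Ashgrove, Dunmere, Elkhorn
Last habitat: Juniper with 64 animals

Round 1: Ashgrove=6 Briarlake=14 Dunmere=11 Elkhorn=9 Ironridge=20 Juniper=4 → close Briarlake (overflow 7)
  14÷5 = 2 each, +1 to first 4
Round 2: Ashgrove=9 Dunmere=14 Elkhorn=12 Ironridge=23 Juniper=6 → close Ironridge (overflow 10)
  23÷4 = 5 each, +1 to first 3
Round 3: Ashgrove=15 Dunmere=20 Elkhorn=18 Juniper=11 → close Ashgrove (overflow 6)
  15÷3 = 5 each, +1 to first 0
Round 4: Dunmere=25 Elkhorn=23 Juniper=16 → close Dunmere (overflow 11)
  25÷2 = 12 each, +1 to first 1
Round 5: Elkhorn=36 Juniper=28 → close Elkhorn (overflow 22)
  36÷1 = 36 each, +1 to first 0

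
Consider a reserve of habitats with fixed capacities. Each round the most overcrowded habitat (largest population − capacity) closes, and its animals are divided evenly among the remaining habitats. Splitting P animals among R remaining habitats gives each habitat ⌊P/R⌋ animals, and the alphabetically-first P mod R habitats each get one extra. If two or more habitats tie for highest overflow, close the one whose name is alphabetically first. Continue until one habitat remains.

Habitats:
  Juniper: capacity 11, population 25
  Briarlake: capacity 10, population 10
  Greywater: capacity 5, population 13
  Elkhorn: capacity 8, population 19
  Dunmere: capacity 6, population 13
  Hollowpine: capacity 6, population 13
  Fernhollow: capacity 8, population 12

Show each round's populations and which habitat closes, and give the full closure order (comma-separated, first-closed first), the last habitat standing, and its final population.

Round 1: Briarlake=10 Dunmere=13 Elkhorn=19 Fernhollow=12 Greywater=13 Hollowpine=13 Juniper=25 → close Juniper (overflow 14)
  25÷6 = 4 each, +1 to first 1
Round 2: Briarlake=15 Dunmere=17 Elkhorn=23 Fernhollow=16 Greywater=17 Hollowpine=17 → close Elkhorn (overflow 15)
  23÷5 = 4 each, +1 to first 3
Round 3: Briarlake=20 Dunmere=22 Fernhollow=21 Greywater=21 Hollowpine=21 → close Dunmere (overflow 16)
  22÷4 = 5 each, +1 to first 2
Round 4: Briarlake=26 Fernhollow=27 Greywater=26 Hollowpine=26 → close Greywater (overflow 21)
  26÷3 = 8 each, +1 to first 2
Round 5: Briarlake=35 Fernhollow=36 Hollowpine=34 → close Fernhollow (overflow 28)
  36÷2 = 18 each, +1 to first 0
Round 6: Briarlake=53 Hollowpine=52 → close Hollowpine (overflow 46)
  52÷1 = 52 each, +1 to first 0

Closure order: Juniper, Elkhorn, Dunmere, Greywater, Fernhollow, Hollowpine
Last habitat: Briarlake with 105 animals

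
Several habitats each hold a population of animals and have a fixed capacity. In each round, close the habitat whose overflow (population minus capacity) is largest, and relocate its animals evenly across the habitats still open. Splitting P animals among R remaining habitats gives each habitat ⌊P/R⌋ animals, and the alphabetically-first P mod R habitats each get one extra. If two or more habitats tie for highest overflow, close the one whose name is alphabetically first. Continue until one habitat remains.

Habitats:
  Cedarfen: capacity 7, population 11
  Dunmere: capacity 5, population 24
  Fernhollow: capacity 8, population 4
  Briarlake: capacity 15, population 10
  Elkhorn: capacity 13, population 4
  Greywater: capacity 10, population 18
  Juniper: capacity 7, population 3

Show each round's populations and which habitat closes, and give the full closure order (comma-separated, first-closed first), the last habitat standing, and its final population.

Closure order: Dunmere, Greywater, Cedarfen, Briarlake, Fernhollow, Juniper
Last habitat: Elkhorn with 74 animals

Round 1: Briarlake=10 Cedarfen=11 Dunmere=24 Elkhorn=4 Fernhollow=4 Greywater=18 Juniper=3 → close Dunmere (overflow 19)
  24÷6 = 4 each, +1 to first 0
Round 2: Briarlake=14 Cedarfen=15 Elkhorn=8 Fernhollow=8 Greywater=22 Juniper=7 → close Greywater (overflow 12)
  22÷5 = 4 each, +1 to first 2
Round 3: Briarlake=19 Cedarfen=20 Elkhorn=12 Fernhollow=12 Juniper=11 → close Cedarfen (overflow 13)
  20÷4 = 5 each, +1 to first 0
Round 4: Briarlake=24 Elkhorn=17 Fernhollow=17 Juniper=16 → close Briarlake (overflow 9)
  24÷3 = 8 each, +1 to first 0
Round 5: Elkhorn=25 Fernhollow=25 Juniper=24 → close Fernhollow (overflow 17)
  25÷2 = 12 each, +1 to first 1
Round 6: Elkhorn=38 Juniper=36 → close Juniper (overflow 29)
  36÷1 = 36 each, +1 to first 0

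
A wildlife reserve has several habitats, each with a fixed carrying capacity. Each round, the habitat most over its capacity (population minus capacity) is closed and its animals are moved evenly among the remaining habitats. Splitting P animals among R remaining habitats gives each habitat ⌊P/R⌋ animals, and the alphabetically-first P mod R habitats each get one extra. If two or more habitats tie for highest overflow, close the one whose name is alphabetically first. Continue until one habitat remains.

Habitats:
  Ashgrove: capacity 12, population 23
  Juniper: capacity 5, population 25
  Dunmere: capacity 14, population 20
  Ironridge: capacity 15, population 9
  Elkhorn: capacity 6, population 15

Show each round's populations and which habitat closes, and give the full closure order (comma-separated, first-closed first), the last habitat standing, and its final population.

Round 1: Ashgrove=23 Dunmere=20 Elkhorn=15 Ironridge=9 Juniper=25 → close Juniper (overflow 20)
  25÷4 = 6 each, +1 to first 1
Round 2: Ashgrove=30 Dunmere=26 Elkhorn=21 Ironridge=15 → close Ashgrove (overflow 18)
  30÷3 = 10 each, +1 to first 0
Round 3: Dunmere=36 Elkhorn=31 Ironridge=25 → close Elkhorn (overflow 25)
  31÷2 = 15 each, +1 to first 1
Round 4: Dunmere=52 Ironridge=40 → close Dunmere (overflow 38)
  52÷1 = 52 each, +1 to first 0

Closure order: Juniper, Ashgrove, Elkhorn, Dunmere
Last habitat: Ironridge with 92 animals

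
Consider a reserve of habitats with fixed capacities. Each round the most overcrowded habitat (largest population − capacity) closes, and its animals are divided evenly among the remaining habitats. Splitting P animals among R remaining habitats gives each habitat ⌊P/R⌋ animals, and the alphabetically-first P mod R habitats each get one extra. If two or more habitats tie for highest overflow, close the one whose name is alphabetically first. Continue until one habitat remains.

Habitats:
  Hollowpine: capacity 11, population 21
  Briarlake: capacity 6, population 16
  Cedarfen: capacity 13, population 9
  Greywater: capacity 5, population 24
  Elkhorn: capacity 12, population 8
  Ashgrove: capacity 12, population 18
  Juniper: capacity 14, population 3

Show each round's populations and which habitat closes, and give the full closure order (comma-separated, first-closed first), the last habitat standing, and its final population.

Round 1: Ashgrove=18 Briarlake=16 Cedarfen=9 Elkhorn=8 Greywater=24 Hollowpine=21 Juniper=3 → close Greywater (overflow 19)
  24÷6 = 4 each, +1 to first 0
Round 2: Ashgrove=22 Briarlake=20 Cedarfen=13 Elkhorn=12 Hollowpine=25 Juniper=7 → close Briarlake (overflow 14)
  20÷5 = 4 each, +1 to first 0
Round 3: Ashgrove=26 Cedarfen=17 Elkhorn=16 Hollowpine=29 Juniper=11 → close Hollowpine (overflow 18)
  29÷4 = 7 each, +1 to first 1
Round 4: Ashgrove=34 Cedarfen=24 Elkhorn=23 Juniper=18 → close Ashgrove (overflow 22)
  34÷3 = 11 each, +1 to first 1
Round 5: Cedarfen=36 Elkhorn=34 Juniper=29 → close Cedarfen (overflow 23)
  36÷2 = 18 each, +1 to first 0
Round 6: Elkhorn=52 Juniper=47 → close Elkhorn (overflow 40)
  52÷1 = 52 each, +1 to first 0

Closure order: Greywater, Briarlake, Hollowpine, Ashgrove, Cedarfen, Elkhorn
Last habitat: Juniper with 99 animals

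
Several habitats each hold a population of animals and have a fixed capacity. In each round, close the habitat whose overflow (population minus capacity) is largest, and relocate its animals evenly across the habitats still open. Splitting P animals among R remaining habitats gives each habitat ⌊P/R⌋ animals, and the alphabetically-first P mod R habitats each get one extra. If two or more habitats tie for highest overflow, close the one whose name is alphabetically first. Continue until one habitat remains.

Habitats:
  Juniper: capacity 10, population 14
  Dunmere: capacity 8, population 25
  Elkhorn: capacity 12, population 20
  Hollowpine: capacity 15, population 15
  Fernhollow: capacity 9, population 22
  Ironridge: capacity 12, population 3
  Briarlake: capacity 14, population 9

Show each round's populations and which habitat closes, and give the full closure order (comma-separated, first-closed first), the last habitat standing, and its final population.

Round 1: Briarlake=9 Dunmere=25 Elkhorn=20 Fernhollow=22 Hollowpine=15 Ironridge=3 Juniper=14 → close Dunmere (overflow 17)
  25÷6 = 4 each, +1 to first 1
Round 2: Briarlake=14 Elkhorn=24 Fernhollow=26 Hollowpine=19 Ironridge=7 Juniper=18 → close Fernhollow (overflow 17)
  26÷5 = 5 each, +1 to first 1
Round 3: Briarlake=20 Elkhorn=29 Hollowpine=24 Ironridge=12 Juniper=23 → close Elkhorn (overflow 17)
  29÷4 = 7 each, +1 to first 1
Round 4: Briarlake=28 Hollowpine=31 Ironridge=19 Juniper=30 → close Juniper (overflow 20)
  30÷3 = 10 each, +1 to first 0
Round 5: Briarlake=38 Hollowpine=41 Ironridge=29 → close Hollowpine (overflow 26)
  41÷2 = 20 each, +1 to first 1
Round 6: Briarlake=59 Ironridge=49 → close Briarlake (overflow 45)
  59÷1 = 59 each, +1 to first 0

Closure order: Dunmere, Fernhollow, Elkhorn, Juniper, Hollowpine, Briarlake
Last habitat: Ironridge with 108 animals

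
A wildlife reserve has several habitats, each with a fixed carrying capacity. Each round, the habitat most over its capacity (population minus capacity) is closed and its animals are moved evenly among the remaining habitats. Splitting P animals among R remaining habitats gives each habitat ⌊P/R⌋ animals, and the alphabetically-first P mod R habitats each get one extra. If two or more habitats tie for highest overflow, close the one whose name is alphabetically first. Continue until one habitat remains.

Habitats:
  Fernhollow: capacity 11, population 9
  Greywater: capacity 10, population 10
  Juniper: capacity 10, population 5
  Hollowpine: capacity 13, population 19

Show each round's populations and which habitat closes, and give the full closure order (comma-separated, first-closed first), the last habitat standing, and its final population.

Closure order: Hollowpine, Greywater, Fernhollow
Last habitat: Juniper with 43 animals

Round 1: Fernhollow=9 Greywater=10 Hollowpine=19 Juniper=5 → close Hollowpine (overflow 6)
  19÷3 = 6 each, +1 to first 1
Round 2: Fernhollow=16 Greywater=16 Juniper=11 → close Greywater (overflow 6)
  16÷2 = 8 each, +1 to first 0
Round 3: Fernhollow=24 Juniper=19 → close Fernhollow (overflow 13)
  24÷1 = 24 each, +1 to first 0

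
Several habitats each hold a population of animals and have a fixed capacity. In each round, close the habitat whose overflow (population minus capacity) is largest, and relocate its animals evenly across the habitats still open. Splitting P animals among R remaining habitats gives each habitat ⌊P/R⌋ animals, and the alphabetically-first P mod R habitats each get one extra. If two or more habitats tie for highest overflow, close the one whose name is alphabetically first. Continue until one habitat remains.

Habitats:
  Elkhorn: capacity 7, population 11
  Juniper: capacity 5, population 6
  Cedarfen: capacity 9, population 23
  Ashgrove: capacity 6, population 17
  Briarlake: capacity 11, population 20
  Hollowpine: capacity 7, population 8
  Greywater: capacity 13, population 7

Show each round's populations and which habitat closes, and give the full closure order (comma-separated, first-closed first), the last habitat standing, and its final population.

Round 1: Ashgrove=17 Briarlake=20 Cedarfen=23 Elkhorn=11 Greywater=7 Hollowpine=8 Juniper=6 → close Cedarfen (overflow 14)
  23÷6 = 3 each, +1 to first 5
Round 2: Ashgrove=21 Briarlake=24 Elkhorn=15 Greywater=11 Hollowpine=12 Juniper=9 → close Ashgrove (overflow 15)
  21÷5 = 4 each, +1 to first 1
Round 3: Briarlake=29 Elkhorn=19 Greywater=15 Hollowpine=16 Juniper=13 → close Briarlake (overflow 18)
  29÷4 = 7 each, +1 to first 1
Round 4: Elkhorn=27 Greywater=22 Hollowpine=23 Juniper=20 → close Elkhorn (overflow 20)
  27÷3 = 9 each, +1 to first 0
Round 5: Greywater=31 Hollowpine=32 Juniper=29 → close Hollowpine (overflow 25)
  32÷2 = 16 each, +1 to first 0
Round 6: Greywater=47 Juniper=45 → close Juniper (overflow 40)
  45÷1 = 45 each, +1 to first 0

Closure order: Cedarfen, Ashgrove, Briarlake, Elkhorn, Hollowpine, Juniper
Last habitat: Greywater with 92 animals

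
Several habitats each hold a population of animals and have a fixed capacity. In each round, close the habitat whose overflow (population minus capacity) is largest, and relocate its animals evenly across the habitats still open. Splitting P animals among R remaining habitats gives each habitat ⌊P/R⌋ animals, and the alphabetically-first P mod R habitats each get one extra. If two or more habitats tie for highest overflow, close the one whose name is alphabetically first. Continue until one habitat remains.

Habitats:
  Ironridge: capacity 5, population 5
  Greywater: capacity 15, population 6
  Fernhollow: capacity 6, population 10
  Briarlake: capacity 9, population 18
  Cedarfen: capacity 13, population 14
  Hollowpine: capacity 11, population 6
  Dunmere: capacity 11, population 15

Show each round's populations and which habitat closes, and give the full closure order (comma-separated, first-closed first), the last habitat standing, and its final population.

Round 1: Briarlake=18 Cedarfen=14 Dunmere=15 Fernhollow=10 Greywater=6 Hollowpine=6 Ironridge=5 → close Briarlake (overflow 9)
  18÷6 = 3 each, +1 to first 0
Round 2: Cedarfen=17 Dunmere=18 Fernhollow=13 Greywater=9 Hollowpine=9 Ironridge=8 → close Dunmere (overflow 7)
  18÷5 = 3 each, +1 to first 3
Round 3: Cedarfen=21 Fernhollow=17 Greywater=13 Hollowpine=12 Ironridge=11 → close Fernhollow (overflow 11)
  17÷4 = 4 each, +1 to first 1
Round 4: Cedarfen=26 Greywater=17 Hollowpine=16 Ironridge=15 → close Cedarfen (overflow 13)
  26÷3 = 8 each, +1 to first 2
Round 5: Greywater=26 Hollowpine=25 Ironridge=23 → close Ironridge (overflow 18)
  23÷2 = 11 each, +1 to first 1
Round 6: Greywater=38 Hollowpine=36 → close Hollowpine (overflow 25)
  36÷1 = 36 each, +1 to first 0

Closure order: Briarlake, Dunmere, Fernhollow, Cedarfen, Ironridge, Hollowpine
Last habitat: Greywater with 74 animals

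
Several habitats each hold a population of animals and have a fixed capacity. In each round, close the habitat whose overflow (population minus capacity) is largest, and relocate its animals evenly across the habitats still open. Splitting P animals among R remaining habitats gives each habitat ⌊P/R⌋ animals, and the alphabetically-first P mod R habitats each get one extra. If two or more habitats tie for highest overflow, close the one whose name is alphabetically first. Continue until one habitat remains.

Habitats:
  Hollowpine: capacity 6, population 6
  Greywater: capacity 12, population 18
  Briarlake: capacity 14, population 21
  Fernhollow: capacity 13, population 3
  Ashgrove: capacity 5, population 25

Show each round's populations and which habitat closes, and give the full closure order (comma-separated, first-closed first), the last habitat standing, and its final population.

Closure order: Ashgrove, Briarlake, Greywater, Hollowpine
Last habitat: Fernhollow with 73 animals

Round 1: Ashgrove=25 Briarlake=21 Fernhollow=3 Greywater=18 Hollowpine=6 → close Ashgrove (overflow 20)
  25÷4 = 6 each, +1 to first 1
Round 2: Briarlake=28 Fernhollow=9 Greywater=24 Hollowpine=12 → close Briarlake (overflow 14)
  28÷3 = 9 each, +1 to first 1
Round 3: Fernhollow=19 Greywater=33 Hollowpine=21 → close Greywater (overflow 21)
  33÷2 = 16 each, +1 to first 1
Round 4: Fernhollow=36 Hollowpine=37 → close Hollowpine (overflow 31)
  37÷1 = 37 each, +1 to first 0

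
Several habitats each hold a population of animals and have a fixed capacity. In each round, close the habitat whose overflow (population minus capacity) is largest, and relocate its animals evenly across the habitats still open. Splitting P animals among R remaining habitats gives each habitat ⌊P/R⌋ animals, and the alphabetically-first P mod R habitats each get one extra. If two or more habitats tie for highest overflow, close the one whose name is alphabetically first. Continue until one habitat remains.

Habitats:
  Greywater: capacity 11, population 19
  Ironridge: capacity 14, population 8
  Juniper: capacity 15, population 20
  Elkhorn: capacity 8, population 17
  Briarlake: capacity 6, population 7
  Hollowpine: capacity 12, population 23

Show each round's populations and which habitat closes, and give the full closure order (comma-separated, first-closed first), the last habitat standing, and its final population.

Round 1: Briarlake=7 Elkhorn=17 Greywater=19 Hollowpine=23 Ironridge=8 Juniper=20 → close Hollowpine (overflow 11)
  23÷5 = 4 each, +1 to first 3
Round 2: Briarlake=12 Elkhorn=22 Greywater=24 Ironridge=12 Juniper=24 → close Elkhorn (overflow 14)
  22÷4 = 5 each, +1 to first 2
Round 3: Briarlake=18 Greywater=30 Ironridge=17 Juniper=29 → close Greywater (overflow 19)
  30÷3 = 10 each, +1 to first 0
Round 4: Briarlake=28 Ironridge=27 Juniper=39 → close Juniper (overflow 24)
  39÷2 = 19 each, +1 to first 1
Round 5: Briarlake=48 Ironridge=46 → close Briarlake (overflow 42)
  48÷1 = 48 each, +1 to first 0

Closure order: Hollowpine, Elkhorn, Greywater, Juniper, Briarlake
Last habitat: Ironridge with 94 animals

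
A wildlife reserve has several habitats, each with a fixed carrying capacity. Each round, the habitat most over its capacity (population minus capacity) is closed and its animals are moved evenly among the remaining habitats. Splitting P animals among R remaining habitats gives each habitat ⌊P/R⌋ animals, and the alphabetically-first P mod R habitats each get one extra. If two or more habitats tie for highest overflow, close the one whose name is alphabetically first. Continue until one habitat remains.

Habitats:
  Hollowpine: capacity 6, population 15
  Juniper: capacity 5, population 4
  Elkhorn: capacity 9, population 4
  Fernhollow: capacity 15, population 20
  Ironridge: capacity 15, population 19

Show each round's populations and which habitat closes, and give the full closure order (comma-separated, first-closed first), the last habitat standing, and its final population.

Round 1: Elkhorn=4 Fernhollow=20 Hollowpine=15 Ironridge=19 Juniper=4 → close Hollowpine (overflow 9)
  15÷4 = 3 each, +1 to first 3
Round 2: Elkhorn=8 Fernhollow=24 Ironridge=23 Juniper=7 → close Fernhollow (overflow 9)
  24÷3 = 8 each, +1 to first 0
Round 3: Elkhorn=16 Ironridge=31 Juniper=15 → close Ironridge (overflow 16)
  31÷2 = 15 each, +1 to first 1
Round 4: Elkhorn=32 Juniper=30 → close Juniper (overflow 25)
  30÷1 = 30 each, +1 to first 0

Closure order: Hollowpine, Fernhollow, Ironridge, Juniper
Last habitat: Elkhorn with 62 animals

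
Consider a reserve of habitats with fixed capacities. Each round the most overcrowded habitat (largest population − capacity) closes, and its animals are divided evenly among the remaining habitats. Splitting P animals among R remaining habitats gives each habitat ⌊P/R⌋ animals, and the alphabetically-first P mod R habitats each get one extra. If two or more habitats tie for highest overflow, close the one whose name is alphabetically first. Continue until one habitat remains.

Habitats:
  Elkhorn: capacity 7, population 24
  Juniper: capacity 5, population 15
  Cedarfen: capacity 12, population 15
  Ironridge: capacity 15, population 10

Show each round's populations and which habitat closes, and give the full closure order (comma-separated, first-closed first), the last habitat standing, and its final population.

Round 1: Cedarfen=15 Elkhorn=24 Ironridge=10 Juniper=15 → close Elkhorn (overflow 17)
  24÷3 = 8 each, +1 to first 0
Round 2: Cedarfen=23 Ironridge=18 Juniper=23 → close Juniper (overflow 18)
  23÷2 = 11 each, +1 to first 1
Round 3: Cedarfen=35 Ironridge=29 → close Cedarfen (overflow 23)
  35÷1 = 35 each, +1 to first 0

Closure order: Elkhorn, Juniper, Cedarfen
Last habitat: Ironridge with 64 animals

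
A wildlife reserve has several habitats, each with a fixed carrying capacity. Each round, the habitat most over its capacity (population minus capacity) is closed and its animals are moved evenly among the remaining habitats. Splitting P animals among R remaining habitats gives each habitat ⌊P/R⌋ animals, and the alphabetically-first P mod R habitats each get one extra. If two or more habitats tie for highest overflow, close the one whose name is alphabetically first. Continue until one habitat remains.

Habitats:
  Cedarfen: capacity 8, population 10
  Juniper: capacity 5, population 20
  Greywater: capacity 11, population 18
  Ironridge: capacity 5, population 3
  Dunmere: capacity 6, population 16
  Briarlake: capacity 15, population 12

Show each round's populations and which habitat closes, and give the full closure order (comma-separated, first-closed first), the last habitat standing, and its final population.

Round 1: Briarlake=12 Cedarfen=10 Dunmere=16 Greywater=18 Ironridge=3 Juniper=20 → close Juniper (overflow 15)
  20÷5 = 4 each, +1 to first 0
Round 2: Briarlake=16 Cedarfen=14 Dunmere=20 Greywater=22 Ironridge=7 → close Dunmere (overflow 14)
  20÷4 = 5 each, +1 to first 0
Round 3: Briarlake=21 Cedarfen=19 Greywater=27 Ironridge=12 → close Greywater (overflow 16)
  27÷3 = 9 each, +1 to first 0
Round 4: Briarlake=30 Cedarfen=28 Ironridge=21 → close Cedarfen (overflow 20)
  28÷2 = 14 each, +1 to first 0
Round 5: Briarlake=44 Ironridge=35 → close Ironridge (overflow 30)
  35÷1 = 35 each, +1 to first 0

Closure order: Juniper, Dunmere, Greywater, Cedarfen, Ironridge
Last habitat: Briarlake with 79 animals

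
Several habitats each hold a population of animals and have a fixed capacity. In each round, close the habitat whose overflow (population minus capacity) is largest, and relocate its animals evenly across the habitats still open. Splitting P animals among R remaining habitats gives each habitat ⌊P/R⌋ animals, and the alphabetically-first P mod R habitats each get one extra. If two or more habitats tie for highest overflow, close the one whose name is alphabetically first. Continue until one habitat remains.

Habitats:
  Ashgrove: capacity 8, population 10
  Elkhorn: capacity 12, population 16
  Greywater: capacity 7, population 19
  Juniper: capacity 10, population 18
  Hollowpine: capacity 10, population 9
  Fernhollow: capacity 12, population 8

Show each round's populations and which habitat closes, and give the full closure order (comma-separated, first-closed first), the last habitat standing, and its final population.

Round 1: Ashgrove=10 Elkhorn=16 Fernhollow=8 Greywater=19 Hollowpine=9 Juniper=18 → close Greywater (overflow 12)
  19÷5 = 3 each, +1 to first 4
Round 2: Ashgrove=14 Elkhorn=20 Fernhollow=12 Hollowpine=13 Juniper=21 → close Juniper (overflow 11)
  21÷4 = 5 each, +1 to first 1
Round 3: Ashgrove=20 Elkhorn=25 Fernhollow=17 Hollowpine=18 → close Elkhorn (overflow 13)
  25÷3 = 8 each, +1 to first 1
Round 4: Ashgrove=29 Fernhollow=25 Hollowpine=26 → close Ashgrove (overflow 21)
  29÷2 = 14 each, +1 to first 1
Round 5: Fernhollow=40 Hollowpine=40 → close Hollowpine (overflow 30)
  40÷1 = 40 each, +1 to first 0

Closure order: Greywater, Juniper, Elkhorn, Ashgrove, Hollowpine
Last habitat: Fernhollow with 80 animals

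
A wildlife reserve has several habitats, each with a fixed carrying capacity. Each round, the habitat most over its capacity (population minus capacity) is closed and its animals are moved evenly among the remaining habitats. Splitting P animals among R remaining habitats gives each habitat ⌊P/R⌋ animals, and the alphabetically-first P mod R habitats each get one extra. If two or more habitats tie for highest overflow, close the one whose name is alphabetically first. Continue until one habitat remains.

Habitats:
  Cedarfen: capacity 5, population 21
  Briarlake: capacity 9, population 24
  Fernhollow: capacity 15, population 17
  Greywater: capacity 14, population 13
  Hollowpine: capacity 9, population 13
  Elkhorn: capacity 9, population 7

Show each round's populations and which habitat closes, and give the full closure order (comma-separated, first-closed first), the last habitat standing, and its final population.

Closure order: Cedarfen, Briarlake, Hollowpine, Fernhollow, Elkhorn
Last habitat: Greywater with 95 animals

Round 1: Briarlake=24 Cedarfen=21 Elkhorn=7 Fernhollow=17 Greywater=13 Hollowpine=13 → close Cedarfen (overflow 16)
  21÷5 = 4 each, +1 to first 1
Round 2: Briarlake=29 Elkhorn=11 Fernhollow=21 Greywater=17 Hollowpine=17 → close Briarlake (overflow 20)
  29÷4 = 7 each, +1 to first 1
Round 3: Elkhorn=19 Fernhollow=28 Greywater=24 Hollowpine=24 → close Hollowpine (overflow 15)
  24÷3 = 8 each, +1 to first 0
Round 4: Elkhorn=27 Fernhollow=36 Greywater=32 → close Fernhollow (overflow 21)
  36÷2 = 18 each, +1 to first 0
Round 5: Elkhorn=45 Greywater=50 → close Elkhorn (overflow 36)
  45÷1 = 45 each, +1 to first 0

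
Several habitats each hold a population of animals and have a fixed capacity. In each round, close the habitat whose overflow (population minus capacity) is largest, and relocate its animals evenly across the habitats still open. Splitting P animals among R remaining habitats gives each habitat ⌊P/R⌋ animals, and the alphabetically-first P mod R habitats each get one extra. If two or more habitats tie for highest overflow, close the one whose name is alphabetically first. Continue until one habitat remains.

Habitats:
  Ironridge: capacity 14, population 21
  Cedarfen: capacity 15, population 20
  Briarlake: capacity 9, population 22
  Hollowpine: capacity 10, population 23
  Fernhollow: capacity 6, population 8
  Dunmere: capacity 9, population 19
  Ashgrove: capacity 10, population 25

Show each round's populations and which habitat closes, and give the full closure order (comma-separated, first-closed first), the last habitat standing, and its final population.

Round 1: Ashgrove=25 Briarlake=22 Cedarfen=20 Dunmere=19 Fernhollow=8 Hollowpine=23 Ironridge=21 → close Ashgrove (overflow 15)
  25÷6 = 4 each, +1 to first 1
Round 2: Briarlake=27 Cedarfen=24 Dunmere=23 Fernhollow=12 Hollowpine=27 Ironridge=25 → close Briarlake (overflow 18)
  27÷5 = 5 each, +1 to first 2
Round 3: Cedarfen=30 Dunmere=29 Fernhollow=17 Hollowpine=32 Ironridge=30 → close Hollowpine (overflow 22)
  32÷4 = 8 each, +1 to first 0
Round 4: Cedarfen=38 Dunmere=37 Fernhollow=25 Ironridge=38 → close Dunmere (overflow 28)
  37÷3 = 12 each, +1 to first 1
Round 5: Cedarfen=51 Fernhollow=37 Ironridge=50 → close Cedarfen (overflow 36)
  51÷2 = 25 each, +1 to first 1
Round 6: Fernhollow=63 Ironridge=75 → close Ironridge (overflow 61)
  75÷1 = 75 each, +1 to first 0

Closure order: Ashgrove, Briarlake, Hollowpine, Dunmere, Cedarfen, Ironridge
Last habitat: Fernhollow with 138 animals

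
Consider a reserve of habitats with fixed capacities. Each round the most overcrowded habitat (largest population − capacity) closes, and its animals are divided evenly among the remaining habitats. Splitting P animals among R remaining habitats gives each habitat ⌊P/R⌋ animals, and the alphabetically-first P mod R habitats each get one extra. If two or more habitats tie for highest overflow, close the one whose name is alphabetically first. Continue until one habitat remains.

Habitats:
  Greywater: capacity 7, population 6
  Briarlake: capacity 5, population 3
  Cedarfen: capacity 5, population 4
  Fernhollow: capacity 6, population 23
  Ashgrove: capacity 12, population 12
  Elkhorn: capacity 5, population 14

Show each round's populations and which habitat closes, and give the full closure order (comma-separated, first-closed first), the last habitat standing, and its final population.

Round 1: Ashgrove=12 Briarlake=3 Cedarfen=4 Elkhorn=14 Fernhollow=23 Greywater=6 → close Fernhollow (overflow 17)
  23÷5 = 4 each, +1 to first 3
Round 2: Ashgrove=17 Briarlake=8 Cedarfen=9 Elkhorn=18 Greywater=10 → close Elkhorn (overflow 13)
  18÷4 = 4 each, +1 to first 2
Round 3: Ashgrove=22 Briarlake=13 Cedarfen=13 Greywater=14 → close Ashgrove (overflow 10)
  22÷3 = 7 each, +1 to first 1
Round 4: Briarlake=21 Cedarfen=20 Greywater=21 → close Briarlake (overflow 16)
  21÷2 = 10 each, +1 to first 1
Round 5: Cedarfen=31 Greywater=31 → close Cedarfen (overflow 26)
  31÷1 = 31 each, +1 to first 0

Closure order: Fernhollow, Elkhorn, Ashgrove, Briarlake, Cedarfen
Last habitat: Greywater with 62 animals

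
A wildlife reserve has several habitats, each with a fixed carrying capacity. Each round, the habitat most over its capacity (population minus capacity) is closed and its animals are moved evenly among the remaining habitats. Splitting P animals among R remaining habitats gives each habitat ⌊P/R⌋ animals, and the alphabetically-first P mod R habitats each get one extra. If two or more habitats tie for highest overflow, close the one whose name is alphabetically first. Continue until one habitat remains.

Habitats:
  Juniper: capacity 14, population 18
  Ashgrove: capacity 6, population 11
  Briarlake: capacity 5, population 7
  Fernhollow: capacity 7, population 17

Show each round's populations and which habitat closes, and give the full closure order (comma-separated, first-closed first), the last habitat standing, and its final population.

Round 1: Ashgrove=11 Briarlake=7 Fernhollow=17 Juniper=18 → close Fernhollow (overflow 10)
  17÷3 = 5 each, +1 to first 2
Round 2: Ashgrove=17 Briarlake=13 Juniper=23 → close Ashgrove (overflow 11)
  17÷2 = 8 each, +1 to first 1
Round 3: Briarlake=22 Juniper=31 → close Briarlake (overflow 17)
  22÷1 = 22 each, +1 to first 0

Closure order: Fernhollow, Ashgrove, Briarlake
Last habitat: Juniper with 53 animals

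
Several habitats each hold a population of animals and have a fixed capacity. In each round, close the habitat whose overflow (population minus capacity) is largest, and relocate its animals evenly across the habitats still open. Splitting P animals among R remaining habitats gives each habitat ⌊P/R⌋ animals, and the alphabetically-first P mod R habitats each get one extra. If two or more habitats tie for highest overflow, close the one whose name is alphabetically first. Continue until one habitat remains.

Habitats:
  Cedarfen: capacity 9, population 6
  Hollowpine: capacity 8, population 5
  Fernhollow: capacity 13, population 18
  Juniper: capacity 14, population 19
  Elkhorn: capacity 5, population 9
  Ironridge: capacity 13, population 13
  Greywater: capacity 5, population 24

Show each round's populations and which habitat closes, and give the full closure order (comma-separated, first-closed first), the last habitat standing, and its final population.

Closure order: Greywater, Fernhollow, Elkhorn, Juniper, Cedarfen, Ironridge
Last habitat: Hollowpine with 94 animals

Round 1: Cedarfen=6 Elkhorn=9 Fernhollow=18 Greywater=24 Hollowpine=5 Ironridge=13 Juniper=19 → close Greywater (overflow 19)
  24÷6 = 4 each, +1 to first 0
Round 2: Cedarfen=10 Elkhorn=13 Fernhollow=22 Hollowpine=9 Ironridge=17 Juniper=23 → close Fernhollow (overflow 9)
  22÷5 = 4 each, +1 to first 2
Round 3: Cedarfen=15 Elkhorn=18 Hollowpine=13 Ironridge=21 Juniper=27 → close Elkhorn (overflow 13)
  18÷4 = 4 each, +1 to first 2
Round 4: Cedarfen=20 Hollowpine=18 Ironridge=25 Juniper=31 → close Juniper (overflow 17)
  31÷3 = 10 each, +1 to first 1
Round 5: Cedarfen=31 Hollowpine=28 Ironridge=35 → close Cedarfen (overflow 22)
  31÷2 = 15 each, +1 to first 1
Round 6: Hollowpine=44 Ironridge=50 → close Ironridge (overflow 37)
  50÷1 = 50 each, +1 to first 0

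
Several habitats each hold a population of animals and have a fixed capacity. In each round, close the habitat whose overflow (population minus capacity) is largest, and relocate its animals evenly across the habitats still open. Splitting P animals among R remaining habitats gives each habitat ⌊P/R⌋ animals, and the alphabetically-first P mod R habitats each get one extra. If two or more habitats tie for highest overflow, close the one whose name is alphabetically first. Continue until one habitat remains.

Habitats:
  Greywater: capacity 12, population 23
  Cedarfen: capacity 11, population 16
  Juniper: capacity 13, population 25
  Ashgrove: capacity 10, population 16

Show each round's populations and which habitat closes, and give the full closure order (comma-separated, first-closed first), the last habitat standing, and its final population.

Round 1: Ashgrove=16 Cedarfen=16 Greywater=23 Juniper=25 → close Juniper (overflow 12)
  25÷3 = 8 each, +1 to first 1
Round 2: Ashgrove=25 Cedarfen=24 Greywater=31 → close Greywater (overflow 19)
  31÷2 = 15 each, +1 to first 1
Round 3: Ashgrove=41 Cedarfen=39 → close Ashgrove (overflow 31)
  41÷1 = 41 each, +1 to first 0

Closure order: Juniper, Greywater, Ashgrove
Last habitat: Cedarfen with 80 animals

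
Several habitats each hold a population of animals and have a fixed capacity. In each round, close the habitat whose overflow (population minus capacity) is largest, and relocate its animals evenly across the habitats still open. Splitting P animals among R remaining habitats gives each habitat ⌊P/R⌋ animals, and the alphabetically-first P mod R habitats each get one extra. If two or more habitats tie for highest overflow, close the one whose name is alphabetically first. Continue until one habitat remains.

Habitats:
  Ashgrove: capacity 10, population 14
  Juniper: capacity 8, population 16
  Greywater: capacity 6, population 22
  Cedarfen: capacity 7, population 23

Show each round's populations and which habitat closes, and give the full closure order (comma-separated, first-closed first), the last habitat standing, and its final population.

Closure order: Cedarfen, Greywater, Juniper
Last habitat: Ashgrove with 75 animals

Round 1: Ashgrove=14 Cedarfen=23 Greywater=22 Juniper=16 → close Cedarfen (overflow 16)
  23÷3 = 7 each, +1 to first 2
Round 2: Ashgrove=22 Greywater=30 Juniper=23 → close Greywater (overflow 24)
  30÷2 = 15 each, +1 to first 0
Round 3: Ashgrove=37 Juniper=38 → close Juniper (overflow 30)
  38÷1 = 38 each, +1 to first 0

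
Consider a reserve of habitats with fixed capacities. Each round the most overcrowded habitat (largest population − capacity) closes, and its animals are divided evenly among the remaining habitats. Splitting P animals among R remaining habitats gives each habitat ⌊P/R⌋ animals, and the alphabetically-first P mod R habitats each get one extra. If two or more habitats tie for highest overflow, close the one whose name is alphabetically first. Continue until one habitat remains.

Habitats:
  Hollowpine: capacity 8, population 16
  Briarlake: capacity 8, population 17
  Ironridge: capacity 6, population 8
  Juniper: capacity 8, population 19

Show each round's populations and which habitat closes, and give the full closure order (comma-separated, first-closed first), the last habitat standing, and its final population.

Closure order: Juniper, Briarlake, Hollowpine
Last habitat: Ironridge with 60 animals

Round 1: Briarlake=17 Hollowpine=16 Ironridge=8 Juniper=19 → close Juniper (overflow 11)
  19÷3 = 6 each, +1 to first 1
Round 2: Briarlake=24 Hollowpine=22 Ironridge=14 → close Briarlake (overflow 16)
  24÷2 = 12 each, +1 to first 0
Round 3: Hollowpine=34 Ironridge=26 → close Hollowpine (overflow 26)
  34÷1 = 34 each, +1 to first 0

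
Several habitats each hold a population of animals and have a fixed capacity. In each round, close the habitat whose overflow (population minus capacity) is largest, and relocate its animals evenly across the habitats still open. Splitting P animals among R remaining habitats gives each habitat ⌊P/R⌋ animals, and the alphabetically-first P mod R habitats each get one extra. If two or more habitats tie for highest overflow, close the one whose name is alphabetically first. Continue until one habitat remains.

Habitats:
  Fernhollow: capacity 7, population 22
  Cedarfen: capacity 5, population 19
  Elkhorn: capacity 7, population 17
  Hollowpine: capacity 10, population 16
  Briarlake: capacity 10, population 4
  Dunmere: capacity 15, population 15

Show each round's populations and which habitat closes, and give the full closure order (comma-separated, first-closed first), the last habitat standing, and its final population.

Round 1: Briarlake=4 Cedarfen=19 Dunmere=15 Elkhorn=17 Fernhollow=22 Hollowpine=16 → close Fernhollow (overflow 15)
  22÷5 = 4 each, +1 to first 2
Round 2: Briarlake=9 Cedarfen=24 Dunmere=19 Elkhorn=21 Hollowpine=20 → close Cedarfen (overflow 19)
  24÷4 = 6 each, +1 to first 0
Round 3: Briarlake=15 Dunmere=25 Elkhorn=27 Hollowpine=26 → close Elkhorn (overflow 20)
  27÷3 = 9 each, +1 to first 0
Round 4: Briarlake=24 Dunmere=34 Hollowpine=35 → close Hollowpine (overflow 25)
  35÷2 = 17 each, +1 to first 1
Round 5: Briarlake=42 Dunmere=51 → close Dunmere (overflow 36)
  51÷1 = 51 each, +1 to first 0

Closure order: Fernhollow, Cedarfen, Elkhorn, Hollowpine, Dunmere
Last habitat: Briarlake with 93 animals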